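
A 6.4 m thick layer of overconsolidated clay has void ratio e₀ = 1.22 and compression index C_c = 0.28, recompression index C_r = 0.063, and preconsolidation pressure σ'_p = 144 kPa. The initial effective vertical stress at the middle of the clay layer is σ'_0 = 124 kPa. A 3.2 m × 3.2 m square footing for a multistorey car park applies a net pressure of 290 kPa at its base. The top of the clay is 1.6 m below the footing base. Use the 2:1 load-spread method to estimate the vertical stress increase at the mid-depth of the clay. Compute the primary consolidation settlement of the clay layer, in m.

S_c ≈ 0.0708 m

Mid-depth of clay below the footing base: z = 1.6 + 6.4/2 = 4.8 m.
Stress increase at mid-clay by the 2:1 spreading method:
Δσ = qBL/((B+z)(L+z)) = 290×3.2×3.2/((3.2+4.8)(3.2+4.8)) = 46.4 kPa
Final effective stress: σ'_f = 124 + 46.4 = 170.4 kPa.
σ'_f = 170.4 > σ'_p = 144 kPa, so the stress path crosses the preconsolidation pressure — recompression up to σ'_p, then virgin compression beyond:
S_c = H/(1+e₀)·[C_r·log₁₀(σ'_p/σ'_0) + C_c·log₁₀(σ'_f/σ'_p)]
    = 6.4/2.22 × [0.063×log₁₀(144/124) + 0.28×log₁₀(170.4/144)]
    = 2.8829 × [0.0040913 + 0.02047] = 0.07081 m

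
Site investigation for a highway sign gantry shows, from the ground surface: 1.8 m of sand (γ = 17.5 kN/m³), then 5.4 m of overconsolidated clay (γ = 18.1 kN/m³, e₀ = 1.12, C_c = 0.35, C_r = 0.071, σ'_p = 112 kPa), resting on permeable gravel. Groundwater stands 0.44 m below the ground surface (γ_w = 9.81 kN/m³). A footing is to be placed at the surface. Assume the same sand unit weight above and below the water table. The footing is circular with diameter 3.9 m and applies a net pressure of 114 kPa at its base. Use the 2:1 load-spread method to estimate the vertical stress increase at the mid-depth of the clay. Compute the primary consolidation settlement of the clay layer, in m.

Mid-depth of clay below the ground surface: z = 1.8 + 5.4/2 = 4.5 m.
Total vertical stress at mid-clay: σ_v = 17.5×1.8 + 18.1×2.7 = 80.37 kPa.
Pore pressure: u = 9.81×(4.5 − 0.44) = 39.829 kPa.
Initial effective stress: σ'_0 = σ_v − u = 80.37 − 39.829 = 40.541 kPa.
Stress increase at mid-clay by the 2:1 spreading method:
Δσ ≈ qD²/(D+z)² = 114×3.9²/(3.9+4.5)² = 24.574 kPa
Final effective stress: σ'_f = 40.541 + 24.574 = 65.115 kPa.
σ'_f = 65.115 ≤ σ'_p = 112 kPa, so the clay remains overconsolidated and only the recompression index applies:
S_c = C_r·H/(1+e₀)·log₁₀(σ'_f/σ'_0) = 0.071×5.4/2.12×log₁₀(65.115/40.541)
    = 0.18085 × 0.20579 = 0.03722 m

S_c ≈ 0.0372 m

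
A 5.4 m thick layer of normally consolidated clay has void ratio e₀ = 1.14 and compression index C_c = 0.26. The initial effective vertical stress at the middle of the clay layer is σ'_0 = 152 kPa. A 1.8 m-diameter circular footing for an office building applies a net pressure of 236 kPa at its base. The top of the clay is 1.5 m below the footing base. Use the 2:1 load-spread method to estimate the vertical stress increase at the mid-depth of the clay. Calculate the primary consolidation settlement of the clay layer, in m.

S_c ≈ 0.0373 m

Mid-depth of clay below the footing base: z = 1.5 + 5.4/2 = 4.2 m.
Stress increase at mid-clay by the 2:1 spreading method:
Δσ ≈ qD²/(D+z)² = 236×1.8²/(1.8+4.2)² = 21.24 kPa
Final effective stress: σ'_f = σ'_0 + Δσ = 152 + 21.24 = 173.24 kPa.
Normally consolidated clay, so the full stress increment lies on the virgin compression line:
S_c = C_c·H/(1+e₀)·log₁₀(σ'_f/σ'_0) = 0.26×5.4/(1+1.14)×log₁₀(173.24/152)
    = 0.65607 × 0.056805 = 0.03727 m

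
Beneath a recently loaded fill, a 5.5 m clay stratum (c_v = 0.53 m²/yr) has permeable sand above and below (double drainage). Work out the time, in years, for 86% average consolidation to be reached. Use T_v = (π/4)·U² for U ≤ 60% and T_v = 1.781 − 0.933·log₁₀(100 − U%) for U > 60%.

t ≈ 10.2 years

Drainage path length: H_d = H/2 = 2.75 m (double drainage).
U > 60%: T_v = 1.781 − 0.933·log₁₀(100 − 86) = 0.71166.
t = T_v·H_d²/c_v = 0.71166×2.75²/0.53 = 10.15 years.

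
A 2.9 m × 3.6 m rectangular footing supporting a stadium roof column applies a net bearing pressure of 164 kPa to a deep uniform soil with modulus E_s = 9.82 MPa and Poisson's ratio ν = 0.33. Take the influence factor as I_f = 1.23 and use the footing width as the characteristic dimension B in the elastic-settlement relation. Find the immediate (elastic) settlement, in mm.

S_e ≈ 53.1 mm

Immediate (elastic) settlement: S_e = q·B·(1−ν²)/E_s · I_f.
E_s = 9.82 MPa = 9820 kPa.
S_e = 164 × 2.9 × (1 − 0.33²) / 9820 × 1.23
    = 164 × 2.9 × 0.8911 / 9820 × 1.23
    = 0.05308 m = 53.08 mm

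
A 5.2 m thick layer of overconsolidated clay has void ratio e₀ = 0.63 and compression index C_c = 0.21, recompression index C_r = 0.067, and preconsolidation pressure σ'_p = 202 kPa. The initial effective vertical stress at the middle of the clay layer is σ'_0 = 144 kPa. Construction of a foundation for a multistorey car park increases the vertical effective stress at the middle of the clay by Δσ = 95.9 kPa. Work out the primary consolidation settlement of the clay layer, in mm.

Final effective stress: σ'_f = 144 + 95.9 = 239.9 kPa.
σ'_f = 239.9 > σ'_p = 202 kPa, so the stress path crosses the preconsolidation pressure — recompression up to σ'_p, then virgin compression beyond:
S_c = H/(1+e₀)·[C_r·log₁₀(σ'_p/σ'_0) + C_c·log₁₀(σ'_f/σ'_p)]
    = 5.2/1.63 × [0.067×log₁₀(202/144) + 0.21×log₁₀(239.9/202)]
    = 3.1902 × [0.0098483 + 0.015683] = 0.08145 m

S_c ≈ 81.4 mm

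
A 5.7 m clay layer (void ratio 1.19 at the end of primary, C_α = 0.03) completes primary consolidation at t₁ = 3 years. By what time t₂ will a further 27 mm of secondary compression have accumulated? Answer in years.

S_s = C_α·H/(1+e_p)·log₁₀(t₂/t₁) ⇒ log₁₀(t₂/t₁) = S_s·(1+e_p)/(C_α·H).
log₁₀(t₂/t₁) = 0.027 × (1+1.19) / (0.03×5.7) = 0.3458
t₂ = t₁ × 10^0.3458 = 3 × 2.217 = 6.651 years

t₂ ≈ 6.65 years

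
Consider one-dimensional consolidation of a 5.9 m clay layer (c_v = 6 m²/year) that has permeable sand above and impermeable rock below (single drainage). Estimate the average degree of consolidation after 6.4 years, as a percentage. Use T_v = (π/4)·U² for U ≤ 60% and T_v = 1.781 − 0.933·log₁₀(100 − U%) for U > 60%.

Drainage path length: H_d = H = 5.9 m (single drainage).
T_v = c_v·t/H_d² = 6×6.4/5.9² = 1.1031.
T_v = 1.1031 corresponds to the U > 60% branch:
U = 1 − 10^((1.781 − T_v)/0.933)/100 = 0.9467

U ≈ 94.7 %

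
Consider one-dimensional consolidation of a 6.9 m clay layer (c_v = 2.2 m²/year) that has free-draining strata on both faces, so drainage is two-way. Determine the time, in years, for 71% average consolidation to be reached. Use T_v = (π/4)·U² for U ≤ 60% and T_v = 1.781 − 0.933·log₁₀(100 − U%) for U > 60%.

Drainage path length: H_d = H/2 = 3.45 m (double drainage).
U > 60%: T_v = 1.781 − 0.933·log₁₀(100 − 71) = 0.41658.
t = T_v·H_d²/c_v = 0.41658×3.45²/2.2 = 2.254 years.

t ≈ 2.25 years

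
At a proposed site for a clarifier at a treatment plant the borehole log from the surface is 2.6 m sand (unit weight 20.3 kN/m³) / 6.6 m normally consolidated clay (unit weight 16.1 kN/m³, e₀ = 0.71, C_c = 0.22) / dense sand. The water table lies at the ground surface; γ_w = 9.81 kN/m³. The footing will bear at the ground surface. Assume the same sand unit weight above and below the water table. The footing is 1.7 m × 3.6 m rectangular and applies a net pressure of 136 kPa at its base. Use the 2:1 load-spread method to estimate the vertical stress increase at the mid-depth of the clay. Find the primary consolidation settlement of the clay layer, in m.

S_c ≈ 0.0793 m

Mid-depth of clay below the ground surface: z = 2.6 + 6.6/2 = 5.9 m.
Total vertical stress at mid-clay: σ_v = 20.3×2.6 + 16.1×3.3 = 105.91 kPa.
Pore pressure: u = 9.81×(5.9 − 0) = 57.879 kPa.
Initial effective stress: σ'_0 = σ_v − u = 105.91 − 57.879 = 48.031 kPa.
Stress increase at mid-clay by the 2:1 spreading method:
Δσ = qBL/((B+z)(L+z)) = 136×1.7×3.6/((1.7+5.9)(3.6+5.9)) = 11.528 kPa
Final effective stress: σ'_f = σ'_0 + Δσ = 48.031 + 11.528 = 59.559 kPa.
Normally consolidated clay, so the full stress increment lies on the virgin compression line:
S_c = C_c·H/(1+e₀)·log₁₀(σ'_f/σ'_0) = 0.22×6.6/(1+0.71)×log₁₀(59.559/48.031)
    = 0.84912 × 0.093426 = 0.07933 m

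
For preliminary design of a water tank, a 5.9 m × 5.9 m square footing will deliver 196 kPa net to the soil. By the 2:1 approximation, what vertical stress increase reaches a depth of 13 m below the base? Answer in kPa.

Δσ_z ≈ 19.1 kPa

By the 2:1 method the load spreads at 1 horizontal : 2 vertical, so at depth z the loaded area has grown by z in each plan dimension:
Δσ = qBL/((B+z)(L+z)) = 196×5.9×5.9/((5.9+13)(5.9+13)) = 19.1 kPa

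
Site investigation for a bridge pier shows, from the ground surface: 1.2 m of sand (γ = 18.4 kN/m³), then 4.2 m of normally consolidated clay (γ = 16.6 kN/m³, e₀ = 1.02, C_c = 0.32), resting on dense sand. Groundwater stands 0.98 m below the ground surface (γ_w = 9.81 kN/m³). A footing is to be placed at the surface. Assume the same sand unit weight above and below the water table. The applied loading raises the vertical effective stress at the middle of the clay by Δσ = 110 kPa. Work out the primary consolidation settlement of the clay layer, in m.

Mid-depth of clay below the ground surface: z = 1.2 + 4.2/2 = 3.3 m.
Total vertical stress at mid-clay: σ_v = 18.4×1.2 + 16.6×2.1 = 56.94 kPa.
Pore pressure: u = 9.81×(3.3 − 0.98) = 22.759 kPa.
Initial effective stress: σ'_0 = σ_v − u = 56.94 − 22.759 = 34.181 kPa.
Final effective stress: σ'_f = σ'_0 + Δσ = 34.181 + 110 = 144.18 kPa.
Normally consolidated clay, so the full stress increment lies on the virgin compression line:
S_c = C_c·H/(1+e₀)·log₁₀(σ'_f/σ'_0) = 0.32×4.2/(1+1.02)×log₁₀(144.18/34.181)
    = 0.66535 × 0.62512 = 0.4159 m

S_c ≈ 0.416 m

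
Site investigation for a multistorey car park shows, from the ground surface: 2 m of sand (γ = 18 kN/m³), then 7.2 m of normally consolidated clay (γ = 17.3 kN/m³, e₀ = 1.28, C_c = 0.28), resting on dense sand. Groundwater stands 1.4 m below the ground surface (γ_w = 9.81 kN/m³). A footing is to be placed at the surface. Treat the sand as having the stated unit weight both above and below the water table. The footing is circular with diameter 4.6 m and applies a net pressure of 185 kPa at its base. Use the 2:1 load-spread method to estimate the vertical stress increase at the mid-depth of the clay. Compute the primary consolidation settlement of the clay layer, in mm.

Mid-depth of clay below the ground surface: z = 2 + 7.2/2 = 5.6 m.
Total vertical stress at mid-clay: σ_v = 18×2 + 17.3×3.6 = 98.28 kPa.
Pore pressure: u = 9.81×(5.6 − 1.4) = 41.202 kPa.
Initial effective stress: σ'_0 = σ_v − u = 98.28 − 41.202 = 57.078 kPa.
Stress increase at mid-clay by the 2:1 spreading method:
Δσ ≈ qD²/(D+z)² = 185×4.6²/(4.6+5.6)² = 37.626 kPa
Final effective stress: σ'_f = σ'_0 + Δσ = 57.078 + 37.626 = 94.704 kPa.
Normally consolidated clay, so the full stress increment lies on the virgin compression line:
S_c = C_c·H/(1+e₀)·log₁₀(σ'_f/σ'_0) = 0.28×7.2/(1+1.28)×log₁₀(94.704/57.078)
    = 0.88421 × 0.2199 = 0.1944 m

S_c ≈ 194 mm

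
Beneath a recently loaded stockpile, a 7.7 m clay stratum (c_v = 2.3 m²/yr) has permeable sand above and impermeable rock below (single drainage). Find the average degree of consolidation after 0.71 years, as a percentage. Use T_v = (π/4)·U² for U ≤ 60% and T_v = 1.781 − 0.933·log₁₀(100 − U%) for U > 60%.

Drainage path length: H_d = H = 7.7 m (single drainage).
T_v = c_v·t/H_d² = 2.3×0.71/7.7² = 0.027543.
T_v = 0.027543 corresponds to the U ≤ 60% branch:
U = √(4T_v/π) = 0.1873

U ≈ 18.7 %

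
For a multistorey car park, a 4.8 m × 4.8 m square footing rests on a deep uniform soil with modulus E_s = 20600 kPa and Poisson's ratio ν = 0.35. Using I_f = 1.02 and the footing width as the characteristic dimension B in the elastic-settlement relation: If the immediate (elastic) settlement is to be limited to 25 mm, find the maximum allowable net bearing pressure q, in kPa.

q ≈ 120 kPa

S_e = q·B·(1−ν²)/E_s · I_f  ⇒  q = S_e·E_s / (B·(1−ν²)·I_f).
q = 0.025 × 20600 / (4.8 × 0.8775 × 1.02) = 119.9 kPa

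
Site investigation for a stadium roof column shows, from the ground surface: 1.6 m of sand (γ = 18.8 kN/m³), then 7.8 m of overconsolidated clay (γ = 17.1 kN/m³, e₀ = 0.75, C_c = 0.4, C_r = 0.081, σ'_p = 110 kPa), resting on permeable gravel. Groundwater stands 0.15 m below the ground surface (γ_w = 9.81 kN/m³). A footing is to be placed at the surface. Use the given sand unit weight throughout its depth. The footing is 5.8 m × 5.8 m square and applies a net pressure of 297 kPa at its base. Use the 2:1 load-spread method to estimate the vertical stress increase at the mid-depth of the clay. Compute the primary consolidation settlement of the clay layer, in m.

Mid-depth of clay below the ground surface: z = 1.6 + 7.8/2 = 5.5 m.
Total vertical stress at mid-clay: σ_v = 18.8×1.6 + 17.1×3.9 = 96.77 kPa.
Pore pressure: u = 9.81×(5.5 − 0.15) = 52.483 kPa.
Initial effective stress: σ'_0 = σ_v − u = 96.77 − 52.483 = 44.287 kPa.
Stress increase at mid-clay by the 2:1 spreading method:
Δσ = qBL/((B+z)(L+z)) = 297×5.8×5.8/((5.8+5.5)(5.8+5.5)) = 78.245 kPa
Final effective stress: σ'_f = 44.287 + 78.245 = 122.53 kPa.
σ'_f = 122.53 > σ'_p = 110 kPa, so the stress path crosses the preconsolidation pressure — recompression up to σ'_p, then virgin compression beyond:
S_c = H/(1+e₀)·[C_r·log₁₀(σ'_p/σ'_0) + C_c·log₁₀(σ'_f/σ'_p)]
    = 7.8/1.75 × [0.081×log₁₀(110/44.287) + 0.4×log₁₀(122.53/110)]
    = 4.4571 × [0.032004 + 0.01874] = 0.2262 m

S_c ≈ 0.226 m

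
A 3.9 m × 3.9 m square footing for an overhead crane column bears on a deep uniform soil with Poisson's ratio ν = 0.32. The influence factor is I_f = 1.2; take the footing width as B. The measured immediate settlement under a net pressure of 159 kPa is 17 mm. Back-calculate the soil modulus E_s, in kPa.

S_e = q·B·(1−ν²)/E_s · I_f  ⇒  E_s = q·B·(1−ν²)·I_f / S_e.
E_s = 159 × 3.9 × 0.8976 × 1.2 / 0.017 = 39290 kPa

E_s ≈ 39300 kPa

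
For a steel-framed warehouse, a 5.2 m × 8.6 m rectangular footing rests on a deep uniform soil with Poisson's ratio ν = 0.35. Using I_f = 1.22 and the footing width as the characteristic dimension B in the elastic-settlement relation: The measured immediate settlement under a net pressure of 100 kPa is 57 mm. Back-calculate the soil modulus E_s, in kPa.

S_e = q·B·(1−ν²)/E_s · I_f  ⇒  E_s = q·B·(1−ν²)·I_f / S_e.
E_s = 100 × 5.2 × 0.8775 × 1.22 / 0.057 = 9766 kPa

E_s ≈ 9770 kPa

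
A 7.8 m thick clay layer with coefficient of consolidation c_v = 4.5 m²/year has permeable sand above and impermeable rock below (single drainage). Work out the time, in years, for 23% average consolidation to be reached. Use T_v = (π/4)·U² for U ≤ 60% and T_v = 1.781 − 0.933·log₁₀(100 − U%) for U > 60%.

Drainage path length: H_d = H = 7.8 m (single drainage).
U ≤ 60%: T_v = (π/4)·U² = (π/4)×0.23² = 0.041548.
t = T_v·H_d²/c_v = 0.041548×7.8²/4.5 = 0.5617 years.

t ≈ 0.562 years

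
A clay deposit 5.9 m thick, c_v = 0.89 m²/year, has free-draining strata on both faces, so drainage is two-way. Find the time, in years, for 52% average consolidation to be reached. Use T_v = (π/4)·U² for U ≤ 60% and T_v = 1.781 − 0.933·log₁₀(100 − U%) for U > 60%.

t ≈ 2.08 years

Drainage path length: H_d = H/2 = 2.95 m (double drainage).
U ≤ 60%: T_v = (π/4)·U² = (π/4)×0.52² = 0.21237.
t = T_v·H_d²/c_v = 0.21237×2.95²/0.89 = 2.077 years.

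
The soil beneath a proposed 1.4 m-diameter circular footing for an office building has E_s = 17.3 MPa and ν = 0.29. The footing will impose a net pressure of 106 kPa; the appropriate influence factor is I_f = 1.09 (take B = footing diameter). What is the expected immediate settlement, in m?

S_e ≈ 0.00856 m

Immediate (elastic) settlement: S_e = q·B·(1−ν²)/E_s · I_f.
E_s = 17.3 MPa = 17300 kPa.
S_e = 106 × 1.4 × (1 − 0.29²) / 17300 × 1.09
    = 106 × 1.4 × 0.9159 / 17300 × 1.09
    = 0.008564 m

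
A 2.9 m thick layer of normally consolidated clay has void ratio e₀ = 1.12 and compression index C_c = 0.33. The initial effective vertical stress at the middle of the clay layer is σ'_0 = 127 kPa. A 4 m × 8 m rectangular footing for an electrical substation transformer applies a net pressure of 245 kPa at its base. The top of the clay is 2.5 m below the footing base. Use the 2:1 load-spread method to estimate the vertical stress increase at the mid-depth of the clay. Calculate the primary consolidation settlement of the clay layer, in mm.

Mid-depth of clay below the footing base: z = 2.5 + 2.9/2 = 3.95 m.
Stress increase at mid-clay by the 2:1 spreading method:
Δσ = qBL/((B+z)(L+z)) = 245×4×8/((4+3.95)(8+3.95)) = 82.524 kPa
Final effective stress: σ'_f = σ'_0 + Δσ = 127 + 82.524 = 209.52 kPa.
Normally consolidated clay, so the full stress increment lies on the virgin compression line:
S_c = C_c·H/(1+e₀)·log₁₀(σ'_f/σ'_0) = 0.33×2.9/(1+1.12)×log₁₀(209.52/127)
    = 0.45142 × 0.21742 = 0.09815 m

S_c ≈ 98.1 mm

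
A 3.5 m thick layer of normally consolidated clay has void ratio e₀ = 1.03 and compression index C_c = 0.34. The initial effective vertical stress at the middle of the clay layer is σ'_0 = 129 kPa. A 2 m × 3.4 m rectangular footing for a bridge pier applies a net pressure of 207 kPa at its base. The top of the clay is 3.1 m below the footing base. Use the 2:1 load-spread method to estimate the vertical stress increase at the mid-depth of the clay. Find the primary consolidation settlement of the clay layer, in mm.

S_c ≈ 44.9 mm

Mid-depth of clay below the footing base: z = 3.1 + 3.5/2 = 4.85 m.
Stress increase at mid-clay by the 2:1 spreading method:
Δσ = qBL/((B+z)(L+z)) = 207×2×3.4/((2+4.85)(3.4+4.85)) = 24.908 kPa
Final effective stress: σ'_f = σ'_0 + Δσ = 129 + 24.908 = 153.91 kPa.
Normally consolidated clay, so the full stress increment lies on the virgin compression line:
S_c = C_c·H/(1+e₀)·log₁₀(σ'_f/σ'_0) = 0.34×3.5/(1+1.03)×log₁₀(153.91/129)
    = 0.58621 × 0.076677 = 0.04495 m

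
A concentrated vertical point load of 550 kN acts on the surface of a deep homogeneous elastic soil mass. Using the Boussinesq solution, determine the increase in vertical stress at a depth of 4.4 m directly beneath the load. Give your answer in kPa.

Boussinesq vertical stress below a point load on an elastic half-space:
Δσ_z = 3P/(2πz²) · [1 + (r/z)²]^(−5/2)
r/z = 0/4.4 = 0; [1+(r/z)²]^(−5/2) = 1.
Δσ_z = 3×550/(2π×4.4²) × 1 = 13.564 × 1 = 13.56 kPa

Δσ_z ≈ 13.6 kPa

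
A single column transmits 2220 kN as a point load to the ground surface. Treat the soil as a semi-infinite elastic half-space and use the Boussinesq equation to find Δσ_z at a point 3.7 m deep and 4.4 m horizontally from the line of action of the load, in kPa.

Boussinesq vertical stress below a point load on an elastic half-space:
Δσ_z = 3P/(2πz²) · [1 + (r/z)²]^(−5/2)
r/z = 4.4/3.7 = 1.1892; [1+(r/z)²]^(−5/2) = 0.11043.
Δσ_z = 3×2220/(2π×3.7²) × 0.11043 = 77.427 × 0.11043 = 8.55 kPa

Δσ_z ≈ 8.55 kPa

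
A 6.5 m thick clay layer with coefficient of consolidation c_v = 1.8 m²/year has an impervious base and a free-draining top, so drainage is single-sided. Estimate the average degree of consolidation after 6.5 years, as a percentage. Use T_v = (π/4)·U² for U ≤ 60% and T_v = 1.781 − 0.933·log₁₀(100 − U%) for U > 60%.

Drainage path length: H_d = H = 6.5 m (single drainage).
T_v = c_v·t/H_d² = 1.8×6.5/6.5² = 0.27692.
T_v = 0.27692 corresponds to the U ≤ 60% branch:
U = √(4T_v/π) = 0.5938

U ≈ 59.4 %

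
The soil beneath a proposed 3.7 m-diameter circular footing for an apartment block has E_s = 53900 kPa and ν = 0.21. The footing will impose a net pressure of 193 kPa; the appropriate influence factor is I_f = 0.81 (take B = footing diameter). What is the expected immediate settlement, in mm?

S_e ≈ 10.3 mm

Immediate (elastic) settlement: S_e = q·B·(1−ν²)/E_s · I_f.
S_e = 193 × 3.7 × (1 − 0.21²) / 53900 × 0.81
    = 193 × 3.7 × 0.9559 / 53900 × 0.81
    = 0.01026 m = 10.26 mm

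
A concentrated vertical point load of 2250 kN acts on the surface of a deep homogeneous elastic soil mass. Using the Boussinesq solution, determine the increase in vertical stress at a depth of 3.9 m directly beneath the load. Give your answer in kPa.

Boussinesq vertical stress below a point load on an elastic half-space:
Δσ_z = 3P/(2πz²) · [1 + (r/z)²]^(−5/2)
r/z = 0/3.9 = 0; [1+(r/z)²]^(−5/2) = 1.
Δσ_z = 3×2250/(2π×3.9²) × 1 = 70.631 × 1 = 70.63 kPa

Δσ_z ≈ 70.6 kPa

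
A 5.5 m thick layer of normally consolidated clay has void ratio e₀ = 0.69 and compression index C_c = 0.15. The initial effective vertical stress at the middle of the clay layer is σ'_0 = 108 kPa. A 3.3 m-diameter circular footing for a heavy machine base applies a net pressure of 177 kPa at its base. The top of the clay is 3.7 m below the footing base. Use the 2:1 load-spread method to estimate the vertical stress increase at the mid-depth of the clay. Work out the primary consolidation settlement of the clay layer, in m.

Mid-depth of clay below the footing base: z = 3.7 + 5.5/2 = 6.45 m.
Stress increase at mid-clay by the 2:1 spreading method:
Δσ ≈ qD²/(D+z)² = 177×3.3²/(3.3+6.45)² = 20.276 kPa
Final effective stress: σ'_f = σ'_0 + Δσ = 108 + 20.276 = 128.28 kPa.
Normally consolidated clay, so the full stress increment lies on the virgin compression line:
S_c = C_c·H/(1+e₀)·log₁₀(σ'_f/σ'_0) = 0.15×5.5/(1+0.69)×log₁₀(128.28/108)
    = 0.48817 × 0.074735 = 0.03648 m

S_c ≈ 0.0365 m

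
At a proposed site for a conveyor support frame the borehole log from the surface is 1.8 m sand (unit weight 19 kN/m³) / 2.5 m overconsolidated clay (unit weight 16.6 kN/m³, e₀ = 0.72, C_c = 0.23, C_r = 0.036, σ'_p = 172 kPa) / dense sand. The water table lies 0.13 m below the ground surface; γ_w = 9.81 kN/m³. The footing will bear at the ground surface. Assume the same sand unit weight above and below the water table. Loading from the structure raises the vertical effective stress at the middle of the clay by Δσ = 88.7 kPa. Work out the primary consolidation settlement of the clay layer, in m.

S_c ≈ 0.0335 m

Mid-depth of clay below the ground surface: z = 1.8 + 2.5/2 = 3.05 m.
Total vertical stress at mid-clay: σ_v = 19×1.8 + 16.6×1.25 = 54.95 kPa.
Pore pressure: u = 9.81×(3.05 − 0.13) = 28.645 kPa.
Initial effective stress: σ'_0 = σ_v − u = 54.95 − 28.645 = 26.305 kPa.
Final effective stress: σ'_f = 26.305 + 88.7 = 115 kPa.
σ'_f = 115 ≤ σ'_p = 172 kPa, so the clay remains overconsolidated and only the recompression index applies:
S_c = C_r·H/(1+e₀)·log₁₀(σ'_f/σ'_0) = 0.036×2.5/1.72×log₁₀(115/26.305)
    = 0.052326 × 0.64066 = 0.03352 m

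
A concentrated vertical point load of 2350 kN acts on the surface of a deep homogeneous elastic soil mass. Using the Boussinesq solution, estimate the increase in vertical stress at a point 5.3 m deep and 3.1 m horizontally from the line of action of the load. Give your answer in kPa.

Boussinesq vertical stress below a point load on an elastic half-space:
Δσ_z = 3P/(2πz²) · [1 + (r/z)²]^(−5/2)
r/z = 3.1/5.3 = 0.58491; [1+(r/z)²]^(−5/2) = 0.47921.
Δσ_z = 3×2350/(2π×5.3²) × 0.47921 = 39.945 × 0.47921 = 19.14 kPa

Δσ_z ≈ 19.1 kPa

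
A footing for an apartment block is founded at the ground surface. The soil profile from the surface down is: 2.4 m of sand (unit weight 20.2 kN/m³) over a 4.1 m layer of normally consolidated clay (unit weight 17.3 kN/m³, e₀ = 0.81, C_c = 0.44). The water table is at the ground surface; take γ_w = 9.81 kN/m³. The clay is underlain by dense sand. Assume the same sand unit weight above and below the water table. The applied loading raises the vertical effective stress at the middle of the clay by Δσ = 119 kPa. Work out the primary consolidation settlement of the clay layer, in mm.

S_c ≈ 595 mm

Mid-depth of clay below the ground surface: z = 2.4 + 4.1/2 = 4.45 m.
Total vertical stress at mid-clay: σ_v = 20.2×2.4 + 17.3×2.05 = 83.945 kPa.
Pore pressure: u = 9.81×(4.45 − 0) = 43.655 kPa.
Initial effective stress: σ'_0 = σ_v − u = 83.945 − 43.655 = 40.29 kPa.
Final effective stress: σ'_f = σ'_0 + Δσ = 40.29 + 119 = 159.29 kPa.
Normally consolidated clay, so the full stress increment lies on the virgin compression line:
S_c = C_c·H/(1+e₀)·log₁₀(σ'_f/σ'_0) = 0.44×4.1/(1+0.81)×log₁₀(159.29/40.29)
    = 0.99669 × 0.59699 = 0.595 m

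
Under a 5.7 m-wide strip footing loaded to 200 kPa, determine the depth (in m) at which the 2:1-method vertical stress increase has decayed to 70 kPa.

2:1 spreading — at depth z the loaded area has grown by z in each plan dimension:
qB/(B+z) = Δσ_z ⇒ z = qB/Δσ_z − B = 200×5.7/70 − 5.7 = 10.59 m

z ≈ 10.6 m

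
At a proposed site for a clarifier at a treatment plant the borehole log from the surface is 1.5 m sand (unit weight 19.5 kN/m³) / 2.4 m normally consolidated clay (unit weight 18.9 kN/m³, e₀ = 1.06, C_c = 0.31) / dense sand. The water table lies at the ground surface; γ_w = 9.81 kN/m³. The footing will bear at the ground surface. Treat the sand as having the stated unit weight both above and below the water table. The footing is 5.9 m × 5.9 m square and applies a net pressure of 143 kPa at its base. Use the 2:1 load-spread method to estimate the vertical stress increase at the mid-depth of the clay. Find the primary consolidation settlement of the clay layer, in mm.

Mid-depth of clay below the ground surface: z = 1.5 + 2.4/2 = 2.7 m.
Total vertical stress at mid-clay: σ_v = 19.5×1.5 + 18.9×1.2 = 51.93 kPa.
Pore pressure: u = 9.81×(2.7 − 0) = 26.487 kPa.
Initial effective stress: σ'_0 = σ_v − u = 51.93 − 26.487 = 25.443 kPa.
Stress increase at mid-clay by the 2:1 spreading method:
Δσ = qBL/((B+z)(L+z)) = 143×5.9×5.9/((5.9+2.7)(5.9+2.7)) = 67.304 kPa
Final effective stress: σ'_f = σ'_0 + Δσ = 25.443 + 67.304 = 92.747 kPa.
Normally consolidated clay, so the full stress increment lies on the virgin compression line:
S_c = C_c·H/(1+e₀)·log₁₀(σ'_f/σ'_0) = 0.31×2.4/(1+1.06)×log₁₀(92.747/25.443)
    = 0.36117 × 0.56173 = 0.2029 m

S_c ≈ 203 mm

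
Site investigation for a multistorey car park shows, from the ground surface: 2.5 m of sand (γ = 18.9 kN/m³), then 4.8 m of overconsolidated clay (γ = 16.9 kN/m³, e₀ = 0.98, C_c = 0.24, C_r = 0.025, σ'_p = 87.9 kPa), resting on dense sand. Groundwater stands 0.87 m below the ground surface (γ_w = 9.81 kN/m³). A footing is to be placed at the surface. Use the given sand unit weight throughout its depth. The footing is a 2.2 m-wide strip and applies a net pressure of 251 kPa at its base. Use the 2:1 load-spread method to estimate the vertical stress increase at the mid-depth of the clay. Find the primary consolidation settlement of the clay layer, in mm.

S_c ≈ 107 mm

Mid-depth of clay below the ground surface: z = 2.5 + 4.8/2 = 4.9 m.
Total vertical stress at mid-clay: σ_v = 18.9×2.5 + 16.9×2.4 = 87.81 kPa.
Pore pressure: u = 9.81×(4.9 − 0.87) = 39.534 kPa.
Initial effective stress: σ'_0 = σ_v − u = 87.81 − 39.534 = 48.276 kPa.
Stress increase at mid-clay by the 2:1 spreading method:
Δσ = qB/(B+z) = 251×2.2/(2.2+4.9) = 77.775 kPa
Final effective stress: σ'_f = 48.276 + 77.775 = 126.05 kPa.
σ'_f = 126.05 > σ'_p = 87.9 kPa, so the stress path crosses the preconsolidation pressure — recompression up to σ'_p, then virgin compression beyond:
S_c = H/(1+e₀)·[C_r·log₁₀(σ'_p/σ'_0) + C_c·log₁₀(σ'_f/σ'_p)]
    = 4.8/1.98 × [0.025×log₁₀(87.9/48.276) + 0.24×log₁₀(126.05/87.9)]
    = 2.4242 × [0.0065064 + 0.037573] = 0.1069 m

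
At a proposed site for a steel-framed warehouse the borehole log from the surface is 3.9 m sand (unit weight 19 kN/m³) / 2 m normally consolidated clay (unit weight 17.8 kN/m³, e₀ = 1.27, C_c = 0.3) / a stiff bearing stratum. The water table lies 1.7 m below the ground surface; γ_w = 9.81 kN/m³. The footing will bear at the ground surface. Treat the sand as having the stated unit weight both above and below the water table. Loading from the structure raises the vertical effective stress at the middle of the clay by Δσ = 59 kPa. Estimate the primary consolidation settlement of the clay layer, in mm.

S_c ≈ 78.1 mm

Mid-depth of clay below the ground surface: z = 3.9 + 2/2 = 4.9 m.
Total vertical stress at mid-clay: σ_v = 19×3.9 + 17.8×1 = 91.9 kPa.
Pore pressure: u = 9.81×(4.9 − 1.7) = 31.392 kPa.
Initial effective stress: σ'_0 = σ_v − u = 91.9 − 31.392 = 60.508 kPa.
Final effective stress: σ'_f = σ'_0 + Δσ = 60.508 + 59 = 119.51 kPa.
Normally consolidated clay, so the full stress increment lies on the virgin compression line:
S_c = C_c·H/(1+e₀)·log₁₀(σ'_f/σ'_0) = 0.3×2/(1+1.27)×log₁₀(119.51/60.508)
    = 0.26432 × 0.29559 = 0.07813 m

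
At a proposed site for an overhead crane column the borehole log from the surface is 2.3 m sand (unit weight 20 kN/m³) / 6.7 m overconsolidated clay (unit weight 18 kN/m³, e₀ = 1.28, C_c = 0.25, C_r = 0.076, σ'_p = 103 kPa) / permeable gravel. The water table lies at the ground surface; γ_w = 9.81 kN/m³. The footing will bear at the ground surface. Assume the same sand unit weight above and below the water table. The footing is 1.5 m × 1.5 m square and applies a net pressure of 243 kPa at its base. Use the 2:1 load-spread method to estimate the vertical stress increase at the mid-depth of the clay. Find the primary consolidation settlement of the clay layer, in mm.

S_c ≈ 18.5 mm

Mid-depth of clay below the ground surface: z = 2.3 + 6.7/2 = 5.65 m.
Total vertical stress at mid-clay: σ_v = 20×2.3 + 18×3.35 = 106.3 kPa.
Pore pressure: u = 9.81×(5.65 − 0) = 55.427 kPa.
Initial effective stress: σ'_0 = σ_v − u = 106.3 − 55.427 = 50.873 kPa.
Stress increase at mid-clay by the 2:1 spreading method:
Δσ = qBL/((B+z)(L+z)) = 243×1.5×1.5/((1.5+5.65)(1.5+5.65)) = 10.695 kPa
Final effective stress: σ'_f = 50.873 + 10.695 = 61.568 kPa.
σ'_f = 61.568 ≤ σ'_p = 103 kPa, so the clay remains overconsolidated and only the recompression index applies:
S_c = C_r·H/(1+e₀)·log₁₀(σ'_f/σ'_0) = 0.076×6.7/2.28×log₁₀(61.568/50.873)
    = 0.22333 × 0.082868 = 0.01851 m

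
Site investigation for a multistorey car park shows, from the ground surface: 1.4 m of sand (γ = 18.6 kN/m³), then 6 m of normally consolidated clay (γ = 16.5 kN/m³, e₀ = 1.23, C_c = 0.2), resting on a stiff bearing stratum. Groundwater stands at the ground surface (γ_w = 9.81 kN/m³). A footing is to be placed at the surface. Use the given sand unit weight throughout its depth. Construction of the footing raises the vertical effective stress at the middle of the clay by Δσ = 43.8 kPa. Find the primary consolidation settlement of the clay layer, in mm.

S_c ≈ 200 mm

Mid-depth of clay below the ground surface: z = 1.4 + 6/2 = 4.4 m.
Total vertical stress at mid-clay: σ_v = 18.6×1.4 + 16.5×3 = 75.54 kPa.
Pore pressure: u = 9.81×(4.4 − 0) = 43.164 kPa.
Initial effective stress: σ'_0 = σ_v − u = 75.54 − 43.164 = 32.376 kPa.
Final effective stress: σ'_f = σ'_0 + Δσ = 32.376 + 43.8 = 76.176 kPa.
Normally consolidated clay, so the full stress increment lies on the virgin compression line:
S_c = C_c·H/(1+e₀)·log₁₀(σ'_f/σ'_0) = 0.2×6/(1+1.23)×log₁₀(76.176/32.376)
    = 0.53812 × 0.37159 = 0.2 m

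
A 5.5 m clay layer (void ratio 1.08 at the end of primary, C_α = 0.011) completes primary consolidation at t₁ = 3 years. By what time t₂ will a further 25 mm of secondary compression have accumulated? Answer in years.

t₂ ≈ 21.7 years

S_s = C_α·H/(1+e_p)·log₁₀(t₂/t₁) ⇒ log₁₀(t₂/t₁) = S_s·(1+e_p)/(C_α·H).
log₁₀(t₂/t₁) = 0.025 × (1+1.08) / (0.011×5.5) = 0.8595
t₂ = t₁ × 10^0.8595 = 3 × 7.236 = 21.71 years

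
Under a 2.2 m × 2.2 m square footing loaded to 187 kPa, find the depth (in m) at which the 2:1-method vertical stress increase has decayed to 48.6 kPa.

z ≈ 2.12 m

2:1 spreading — at depth z the loaded area has grown by z in each plan dimension:
qB²/(B+z)² = Δσ_z ⇒ z = B(√(q/Δσ_z) − 1) = 2.2×(√(187/48.6) − 1) = 2.115 m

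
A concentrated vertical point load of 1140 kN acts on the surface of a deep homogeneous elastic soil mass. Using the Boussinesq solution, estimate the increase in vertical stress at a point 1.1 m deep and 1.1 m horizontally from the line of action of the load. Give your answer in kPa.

Δσ_z ≈ 79.5 kPa

Boussinesq vertical stress below a point load on an elastic half-space:
Δσ_z = 3P/(2πz²) · [1 + (r/z)²]^(−5/2)
r/z = 1.1/1.1 = 1; [1+(r/z)²]^(−5/2) = 0.17678.
Δσ_z = 3×1140/(2π×1.1²) × 0.17678 = 449.84 × 0.17678 = 79.52 kPa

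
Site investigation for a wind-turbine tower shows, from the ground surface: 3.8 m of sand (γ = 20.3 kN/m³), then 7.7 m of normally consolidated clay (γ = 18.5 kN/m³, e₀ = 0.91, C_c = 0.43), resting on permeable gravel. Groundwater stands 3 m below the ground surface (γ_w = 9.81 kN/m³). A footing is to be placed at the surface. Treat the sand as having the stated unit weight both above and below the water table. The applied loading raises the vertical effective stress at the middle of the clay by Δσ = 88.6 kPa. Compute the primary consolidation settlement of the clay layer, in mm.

Mid-depth of clay below the ground surface: z = 3.8 + 7.7/2 = 7.65 m.
Total vertical stress at mid-clay: σ_v = 20.3×3.8 + 18.5×3.85 = 148.37 kPa.
Pore pressure: u = 9.81×(7.65 − 3) = 45.617 kPa.
Initial effective stress: σ'_0 = σ_v − u = 148.37 − 45.617 = 102.75 kPa.
Final effective stress: σ'_f = σ'_0 + Δσ = 102.75 + 88.6 = 191.35 kPa.
Normally consolidated clay, so the full stress increment lies on the virgin compression line:
S_c = C_c·H/(1+e₀)·log₁₀(σ'_f/σ'_0) = 0.43×7.7/(1+0.91)×log₁₀(191.35/102.75)
    = 1.7335 × 0.27005 = 0.4681 m

S_c ≈ 468 mm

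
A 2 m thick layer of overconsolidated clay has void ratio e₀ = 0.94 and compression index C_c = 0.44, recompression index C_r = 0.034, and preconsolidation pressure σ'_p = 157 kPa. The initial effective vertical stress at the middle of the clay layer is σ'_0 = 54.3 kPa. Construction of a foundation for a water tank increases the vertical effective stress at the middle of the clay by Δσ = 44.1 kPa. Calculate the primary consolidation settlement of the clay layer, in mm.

Final effective stress: σ'_f = 54.3 + 44.1 = 98.4 kPa.
σ'_f = 98.4 ≤ σ'_p = 157 kPa, so the clay remains overconsolidated and only the recompression index applies:
S_c = C_r·H/(1+e₀)·log₁₀(σ'_f/σ'_0) = 0.034×2/1.94×log₁₀(98.4/54.3)
    = 0.035051 × 0.2582 = 0.00905 m

S_c ≈ 9.05 mm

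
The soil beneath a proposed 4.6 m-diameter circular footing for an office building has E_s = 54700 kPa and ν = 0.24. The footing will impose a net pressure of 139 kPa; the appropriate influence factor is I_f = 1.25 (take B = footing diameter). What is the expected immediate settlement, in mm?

Immediate (elastic) settlement: S_e = q·B·(1−ν²)/E_s · I_f.
S_e = 139 × 4.6 × (1 − 0.24²) / 54700 × 1.25
    = 139 × 4.6 × 0.9424 / 54700 × 1.25
    = 0.01377 m = 13.77 mm

S_e ≈ 13.8 mm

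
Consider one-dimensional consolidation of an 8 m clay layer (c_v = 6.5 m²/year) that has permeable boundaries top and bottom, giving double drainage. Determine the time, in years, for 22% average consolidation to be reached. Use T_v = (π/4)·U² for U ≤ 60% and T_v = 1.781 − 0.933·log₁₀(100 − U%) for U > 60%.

Drainage path length: H_d = H/2 = 4 m (double drainage).
U ≤ 60%: T_v = (π/4)·U² = (π/4)×0.22² = 0.038013.
t = T_v·H_d²/c_v = 0.038013×4²/6.5 = 0.09357 years.

t ≈ 0.0936 years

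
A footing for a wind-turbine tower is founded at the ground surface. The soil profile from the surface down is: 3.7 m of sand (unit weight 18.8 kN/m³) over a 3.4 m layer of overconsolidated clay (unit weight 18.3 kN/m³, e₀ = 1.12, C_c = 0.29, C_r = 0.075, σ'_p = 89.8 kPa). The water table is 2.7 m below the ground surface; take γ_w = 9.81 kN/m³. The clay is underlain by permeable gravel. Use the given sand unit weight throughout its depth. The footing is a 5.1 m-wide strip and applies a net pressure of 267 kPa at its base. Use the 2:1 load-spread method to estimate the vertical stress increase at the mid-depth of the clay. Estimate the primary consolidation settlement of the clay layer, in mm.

Mid-depth of clay below the ground surface: z = 3.7 + 3.4/2 = 5.4 m.
Total vertical stress at mid-clay: σ_v = 18.8×3.7 + 18.3×1.7 = 100.67 kPa.
Pore pressure: u = 9.81×(5.4 − 2.7) = 26.487 kPa.
Initial effective stress: σ'_0 = σ_v − u = 100.67 − 26.487 = 74.183 kPa.
Stress increase at mid-clay by the 2:1 spreading method:
Δσ = qB/(B+z) = 267×5.1/(5.1+5.4) = 129.69 kPa
Final effective stress: σ'_f = 74.183 + 129.69 = 203.87 kPa.
σ'_f = 203.87 > σ'_p = 89.8 kPa, so the stress path crosses the preconsolidation pressure — recompression up to σ'_p, then virgin compression beyond:
S_c = H/(1+e₀)·[C_r·log₁₀(σ'_p/σ'_0) + C_c·log₁₀(σ'_f/σ'_p)]
    = 3.4/2.12 × [0.075×log₁₀(89.8/74.183) + 0.29×log₁₀(203.87/89.8)]
    = 1.6038 × [0.0062229 + 0.10326] = 0.1756 m

S_c ≈ 176 mm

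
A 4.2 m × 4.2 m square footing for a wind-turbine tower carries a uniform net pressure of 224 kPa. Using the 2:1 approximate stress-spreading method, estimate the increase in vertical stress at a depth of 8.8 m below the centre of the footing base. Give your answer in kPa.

Δσ_z ≈ 23.4 kPa

By the 2:1 method the load spreads at 1 horizontal : 2 vertical, so at depth z the loaded area has grown by z in each plan dimension:
Δσ = qBL/((B+z)(L+z)) = 224×4.2×4.2/((4.2+8.8)(4.2+8.8)) = 23.381 kPa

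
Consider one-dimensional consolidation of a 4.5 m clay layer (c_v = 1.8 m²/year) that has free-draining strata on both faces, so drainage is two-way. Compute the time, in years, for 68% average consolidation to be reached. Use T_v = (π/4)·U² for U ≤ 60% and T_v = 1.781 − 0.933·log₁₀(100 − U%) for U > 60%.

t ≈ 1.06 years

Drainage path length: H_d = H/2 = 2.25 m (double drainage).
U > 60%: T_v = 1.781 − 0.933·log₁₀(100 − 68) = 0.3767.
t = T_v·H_d²/c_v = 0.3767×2.25²/1.8 = 1.059 years.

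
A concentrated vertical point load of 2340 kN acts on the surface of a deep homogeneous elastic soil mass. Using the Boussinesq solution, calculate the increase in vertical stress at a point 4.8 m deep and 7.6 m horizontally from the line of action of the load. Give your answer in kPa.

Δσ_z ≈ 2.11 kPa

Boussinesq vertical stress below a point load on an elastic half-space:
Δσ_z = 3P/(2πz²) · [1 + (r/z)²]^(−5/2)
r/z = 7.6/4.8 = 1.5833; [1+(r/z)²]^(−5/2) = 0.043419.
Δσ_z = 3×2340/(2π×4.8²) × 0.043419 = 48.493 × 0.043419 = 2.106 kPa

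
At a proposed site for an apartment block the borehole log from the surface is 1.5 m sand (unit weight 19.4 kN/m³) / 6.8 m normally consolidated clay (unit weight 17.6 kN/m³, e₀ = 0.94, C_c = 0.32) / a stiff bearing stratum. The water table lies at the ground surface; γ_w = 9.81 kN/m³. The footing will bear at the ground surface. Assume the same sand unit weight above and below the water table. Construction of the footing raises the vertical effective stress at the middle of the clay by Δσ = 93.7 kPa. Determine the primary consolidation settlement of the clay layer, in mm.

S_c ≈ 580 mm

Mid-depth of clay below the ground surface: z = 1.5 + 6.8/2 = 4.9 m.
Total vertical stress at mid-clay: σ_v = 19.4×1.5 + 17.6×3.4 = 88.94 kPa.
Pore pressure: u = 9.81×(4.9 − 0) = 48.069 kPa.
Initial effective stress: σ'_0 = σ_v − u = 88.94 − 48.069 = 40.871 kPa.
Final effective stress: σ'_f = σ'_0 + Δσ = 40.871 + 93.7 = 134.57 kPa.
Normally consolidated clay, so the full stress increment lies on the virgin compression line:
S_c = C_c·H/(1+e₀)·log₁₀(σ'_f/σ'_0) = 0.32×6.8/(1+0.94)×log₁₀(134.57/40.871)
    = 1.1216 × 0.51753 = 0.5805 m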